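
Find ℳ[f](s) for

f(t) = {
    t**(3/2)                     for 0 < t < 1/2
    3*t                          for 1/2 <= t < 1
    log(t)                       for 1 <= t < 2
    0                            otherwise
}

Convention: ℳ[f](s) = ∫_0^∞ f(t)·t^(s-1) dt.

(-2*2**(2*s)*(s + 1)*(2*s + 3) + 6*2**s*s**2*(2*s + 3) + 2*2**s*(s + 1)*(2*s + 3) + 4**s*s*(s + 1)*(2*s + 3)*log(4) + sqrt(2)*s**2*(s + 1) - 3*s**2*(2*s + 3))/(2*2**s*s**2*(s + 1)*(2*s + 3))
  Re(s) > -3/2

f breaks at 1/2, 1 into 3 integrals to sum
on [0, 1/2): add ∫ t**(3/2)·t^(s-1) dt
[1/2, 1) adds the kernel integral of 3*t
[1, 2) adds the kernel integral of log(t)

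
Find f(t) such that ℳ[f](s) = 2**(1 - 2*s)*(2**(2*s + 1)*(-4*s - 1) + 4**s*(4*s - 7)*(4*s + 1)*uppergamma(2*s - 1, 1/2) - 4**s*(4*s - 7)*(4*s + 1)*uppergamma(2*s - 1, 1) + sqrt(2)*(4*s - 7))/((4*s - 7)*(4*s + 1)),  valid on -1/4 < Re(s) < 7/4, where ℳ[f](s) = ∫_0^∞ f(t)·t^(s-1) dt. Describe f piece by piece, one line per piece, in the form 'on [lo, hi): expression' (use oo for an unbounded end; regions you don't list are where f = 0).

on [0, 1/4): t**(1/4)
on [1/4, 1): exp(-sqrt(t))/sqrt(t)
on [1, oo): t**(-7/4)

strip the power substitution: sqrt(t) on [0, 1/2); exp(-t)/t on [1/2, 1); t**(-7/2) on [1, ∞)
undo the shared t-power: t**(3/2) on [0, 1/2); exp(-t) on [1/2, 1); t**(-5/2) on [1, ∞)
the 3 pieces separated at 1/4, 1 each add one integral
for t in [0, 1/4): the term is ∫ t**(1/4)·t^(s-1)
segment 1/4 to 1 holds exp(-sqrt(t))/sqrt(t); add its integral
∫ over [1, ∞) of t**(-7/4)·t^(s-1) joins the sum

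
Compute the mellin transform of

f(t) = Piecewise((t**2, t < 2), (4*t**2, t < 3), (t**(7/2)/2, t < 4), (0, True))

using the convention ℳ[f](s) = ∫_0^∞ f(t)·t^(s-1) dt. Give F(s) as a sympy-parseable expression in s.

(128*2**(2*s)*(s + 2) - 12*2**s*(2*s + 7) + 36*3**s*(2*s + 7) - 27*3**(s + 1/2)*(s + 2))/((s + 2)*(2*s + 7))
  Re(s) > -2

f breaks at 2, 3 into 3 integrals to sum
for t in [0, 2): the term is ∫ t**2·t^(s-1)
on [2, 3) integrate f = 4*t**2 against the kernel
for t in [3, 4): the term is ∫ t**(7/2)/2·t^(s-1)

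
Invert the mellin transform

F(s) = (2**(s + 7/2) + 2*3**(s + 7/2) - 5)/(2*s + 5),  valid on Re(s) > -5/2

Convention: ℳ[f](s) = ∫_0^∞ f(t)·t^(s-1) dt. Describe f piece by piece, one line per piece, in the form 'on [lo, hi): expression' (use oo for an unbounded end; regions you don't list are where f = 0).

on [0, 1): 3*t**(5/2)/2
on [1, 2): 4*t**(5/2)
on [2, 3): 3*t**(5/2)

along the cuts 1, 2, ℳ[f](s) splits into 3 integrals
∫ over [0, 1) of 3*t**(5/2)/2·t^(s-1) joins the sum
∫ over [1, 2) of 4*t**(5/2)·t^(s-1) joins the sum
segment 2 to 3 holds 3*t**(5/2); add its integral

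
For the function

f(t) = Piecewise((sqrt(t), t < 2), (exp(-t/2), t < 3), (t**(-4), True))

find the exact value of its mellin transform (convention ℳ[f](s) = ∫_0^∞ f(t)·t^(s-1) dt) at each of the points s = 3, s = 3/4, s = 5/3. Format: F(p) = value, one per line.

F(3) = -58*exp(-3/2) + 1/3 + 16*sqrt(2)/7 + 40*exp(-1)
F(3/4) = -2**(3/4)*uppergamma(3/4, 3/2) + 4*3**(3/4)/1053 + 2**(3/4)*uppergamma(3/4, 1) + 8*2**(1/4)/5
F(5/3) = -2*2**(2/3)*uppergamma(5/3, 3/2) + 3**(2/3)/63 + 2*2**(2/3)*uppergamma(5/3, 1) + 24*2**(1/6)/13

linearity at 2, 3 turns ℳ[f](s) into 3 summed integrals
segment [0, 2) carries sqrt(t); integrate it
∫ over [2, 3) of exp(-t/2)·t^(s-1) joins the sum
for t in [3, ∞): the term is ∫ t**(-4)·t^(s-1)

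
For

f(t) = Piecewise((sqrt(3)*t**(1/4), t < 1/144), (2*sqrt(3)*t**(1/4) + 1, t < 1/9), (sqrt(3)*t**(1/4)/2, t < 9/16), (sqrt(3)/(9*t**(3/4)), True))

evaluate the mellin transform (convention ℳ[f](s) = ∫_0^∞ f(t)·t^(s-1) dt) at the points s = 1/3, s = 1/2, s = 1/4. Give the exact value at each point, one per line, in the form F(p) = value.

the power substitution comes off first: sqrt(3)*sqrt(t) on [0, 1/12); 2*sqrt(3)*sqrt(t) + 1 on [1/12, 1/3); sqrt(3)*sqrt(t)/2 on [1/3, 3/4); …
invert the common scale on t to get sqrt(t) on [0, 1/4); 2*sqrt(t) + 1 on [1/4, 1); sqrt(t)/2 on [1, 9/4); …
invert the power substitution to get t on [0, 1/2); 2*t + 1 on [1/2, 1); t/2 on [1, 3/2); …
linearity at 1/144, 1/9, 9/16 turns ℳ[f](s) into 4 summed integrals
∫ sqrt(3)*t**(1/4)·t^(s-1) over [0, 1/144)
∫ over [1/144, 1/9) of (2*sqrt(3)*t**(1/4) + 1)·t^(s-1) joins the sum
on [1/9, 9/16) integrate f = sqrt(3)*t**(1/4)/2 against the kernel
[9/16, ∞) adds the kernel integral of sqrt(3)/(9*t**(3/4))

F(1/3) = 2**(2/3)*3**(1/3)*(-405 + 629*3**(1/3) + 1170*2**(1/3))/1260
F(1/2) = 11/4
F(1/4) = 275*sqrt(3)/108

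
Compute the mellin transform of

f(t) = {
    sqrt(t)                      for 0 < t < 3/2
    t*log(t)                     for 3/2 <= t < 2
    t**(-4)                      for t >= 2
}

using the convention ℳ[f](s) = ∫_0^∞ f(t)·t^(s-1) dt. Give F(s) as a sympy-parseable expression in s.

slice at 3/2, 2, transform all 3 pieces, and sum them
∫ sqrt(t)·t^(s-1) over [0, 3/2)
on [3/2, 2): add ∫ t*log(t)·t^(s-1) dt
[2, ∞) adds the kernel integral of t**(-4)

(-32*2**(2*s)*(s - 4)*(2*s + 1) + 3**s*s*(s - 4)*(2*s + 1)*(-24*log(3) + 24*log(2)) + 3**s*(s - 4)*(2*s + 1)*(-24*log(3) + 24*log(2)) + 24*3**s*(s - 4)*(2*s + 1) + 16*3**s*sqrt(6)*(s - 4)*(s**2 + 2*s + 1) + 32*4**s*s*(s - 4)*(2*s + 1)*log(2) + 32*4**s*(s - 4)*(2*s + 1)*log(2) - 4**s*(2*s + 1)*(s**2 + 2*s + 1))/(16*2**s*(s - 4)*(2*s + 1)*(s**2 + 2*s + 1))
  -1/2 < Re(s) < 4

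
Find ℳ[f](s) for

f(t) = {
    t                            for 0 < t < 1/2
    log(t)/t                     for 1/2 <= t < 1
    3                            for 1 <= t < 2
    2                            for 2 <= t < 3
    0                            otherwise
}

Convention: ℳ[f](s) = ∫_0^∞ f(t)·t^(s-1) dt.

cuts at 1/2, 1, 2: linearity sums the 4 kernel integrals
for t in [0, 1/2): the term is ∫ t·t^(s-1)
∫ log(t)/t·t^(s-1) over [1/2, 1)
segment [1, 2) carries 3; integrate it
∫ 2·t^(s-1) over [2, 3)

(2*2**(2*s)*(s + 1)*(s**2 - 2*s + 1) - 2*2**s*s*(s + 1) - 6*2**s*(s + 1)*(s**2 - 2*s + 1) + 4*6**s*(s + 1)*(s**2 - 2*s + 1) + 4*s**2*(s + 1)*log(2) - 4*s*(s + 1)*log(2) + 4*s*(s + 1) + s*(s**2 - 2*s + 1))/(2*2**s*s*(s + 1)*(s**2 - 2*s + 1))
  Re(s) > -1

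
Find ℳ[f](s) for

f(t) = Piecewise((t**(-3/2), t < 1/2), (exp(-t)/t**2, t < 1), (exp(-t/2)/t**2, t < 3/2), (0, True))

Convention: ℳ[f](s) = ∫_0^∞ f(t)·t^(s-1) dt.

(4*2**s*(2*s - 3)*uppergamma(s - 2, 1/2) - 4*2**s*(2*s - 3)*uppergamma(s - 2, 1) + 4**s*(2*s - 3)*uppergamma(s - 2, 1/2) - 4**s*(2*s - 3)*uppergamma(s - 2, 3/4) + 16*sqrt(2))/(4*2**s*(2*s - 3))
  Re(s) > 3/2

remove the shared t-power first: 1/sqrt(t) on [0, 1/2); exp(-t)/t on [1/2, 1); exp(-t/2)/t on [1, 3/2)
the shared t-power comes off first: sqrt(t) on [0, 1/2); exp(-t) on [1/2, 1); exp(-t/2) on [1, 3/2)
cuts at 1/2, 1: linearity sums the 3 kernel integrals
∫ t**(-3/2)·t^(s-1) over [0, 1/2)
over [1/2, 1), the kernel integral of exp(-t)/t**2 enters the sum
over [1, 3/2), the kernel integral of exp(-t/2)/t**2 enters the sum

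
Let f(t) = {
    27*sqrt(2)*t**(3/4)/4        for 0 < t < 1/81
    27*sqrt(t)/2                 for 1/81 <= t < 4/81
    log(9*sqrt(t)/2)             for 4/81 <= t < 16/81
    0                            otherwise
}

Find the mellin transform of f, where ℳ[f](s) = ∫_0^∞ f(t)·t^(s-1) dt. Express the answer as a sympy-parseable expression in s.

the power substitution comes off first: 27*sqrt(2)*t**(3/2)/4 on [0, 1/9); 27*t/2 on [1/9, 2/9); log(9*t/2) on [2/9, 4/9)
strip the common scale on t: 3*sqrt(3)*t**(3/2) on [0, 1/6); 9*t on [1/6, 1/3); log(3*t) on [1/3, 2/3)
undo the common scale on t: t**(3/2) on [0, 1/2); 3*t on [1/2, 1); log(t) on [1, 2)
split f at 1/81, 4/81: ℳ[f](s) collects 3 kernel integrals
on [0, 1/81) integrate f = 27*sqrt(2)*t**(3/4)/4 against the kernel
between 1/81 and 4/81 the integrand is 27*sqrt(t)/2·t^(s-1)
segment 4/81 to 16/81 holds log(9*sqrt(t)/2); add its integral

(16**s*s*(2*s + 1)*(4*s + 3)*log(4)/2 - 16**s*(2*s + 1)*(4*s + 3)/2 + 6*2**(2*s)*s**2*(4*s + 3) + 4**s*(2*s + 1)*(4*s + 3)/2 + sqrt(2)*s**2*(2*s + 1) - 3*s**2*(4*s + 3))/(81**s*s**2*(2*s + 1)*(4*s + 3))
  Re(s) > -3/4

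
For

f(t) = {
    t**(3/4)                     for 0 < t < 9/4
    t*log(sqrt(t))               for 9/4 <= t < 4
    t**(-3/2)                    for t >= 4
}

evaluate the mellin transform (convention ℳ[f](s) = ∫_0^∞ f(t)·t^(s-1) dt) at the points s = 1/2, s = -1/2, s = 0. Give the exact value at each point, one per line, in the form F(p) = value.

F(1/2) = -9*log(3)/4 - 7/9 + 9*sqrt(6)/10 + 91*log(2)/12
F(-1/2) = -31/32 + log(128/27) + 2*sqrt(6)
F(0) = -9*log(3)/4 - 19/24 + sqrt(6) + 25*log(2)/4

the power substitution comes off first: t**(3/2) on [0, 3/2); t**2*log(t) on [3/2, 2); t**(-3) on [2, ∞)
peel off the shared t-power: sqrt(t) on [0, 3/2); t*log(t) on [3/2, 2); t**(-4) on [2, ∞)
decompose at 9/4, 4; ℳ[f](s) sums the 3 pieces' integrals
segment 0 to 9/4 holds t**(3/4); add its integral
on [9/4, 4): add ∫ t*log(sqrt(t))·t^(s-1) dt
piece [4, ∞): integrate t**(-3/2) against the kernel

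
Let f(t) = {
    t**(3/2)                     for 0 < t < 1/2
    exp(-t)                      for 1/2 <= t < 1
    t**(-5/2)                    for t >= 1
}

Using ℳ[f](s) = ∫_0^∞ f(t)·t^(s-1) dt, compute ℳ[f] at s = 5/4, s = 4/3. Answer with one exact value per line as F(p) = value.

cuts at 1/2, 1: linearity sums the 3 kernel integrals
segment [0, 1/2) carries t**(3/2); integrate it
∫ over [1/2, 1) of exp(-t)·t^(s-1) joins the sum
segment 1 to ∞ holds t**(-5/2); add its integral

F(5/4) = -uppergamma(5/4, 1) + 2**(1/4)/22 + uppergamma(5/4, 1/2) + 4/5
F(4/3) = -uppergamma(4/3, 1) + 3*2**(1/6)/68 + uppergamma(4/3, 1/2) + 6/7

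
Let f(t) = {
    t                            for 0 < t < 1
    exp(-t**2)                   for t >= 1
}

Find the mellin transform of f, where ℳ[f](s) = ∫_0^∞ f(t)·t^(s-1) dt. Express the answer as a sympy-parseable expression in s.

((s + 1)*uppergamma(s/2, 1) + 2)/(2*(s + 1))
  Re(s) > -1

undo the power substitution: sqrt(t) on [0, 1); exp(-t) on [1, ∞)
integrate the 2 segments split at 1, then add the results
over [0, 1), the kernel integral of t enters the sum
over [1, ∞), the kernel integral of exp(-t**2) enters the sum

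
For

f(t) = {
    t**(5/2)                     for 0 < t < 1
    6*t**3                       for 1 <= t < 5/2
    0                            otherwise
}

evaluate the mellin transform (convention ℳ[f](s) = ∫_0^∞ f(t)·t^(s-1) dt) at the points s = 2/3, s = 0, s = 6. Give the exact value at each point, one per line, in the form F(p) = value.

along the cuts 1, ℳ[f](s) splits into 2 integrals
piece [0, 1): integrate t**(5/2) against the kernel
on [1, 5/2) integrate f = 6*t**3 against the kernel

F(2/3) = -276/209 + 1125*2**(1/3)*5**(2/3)/88
F(0) = 593/20
F(6) = 11065319/4352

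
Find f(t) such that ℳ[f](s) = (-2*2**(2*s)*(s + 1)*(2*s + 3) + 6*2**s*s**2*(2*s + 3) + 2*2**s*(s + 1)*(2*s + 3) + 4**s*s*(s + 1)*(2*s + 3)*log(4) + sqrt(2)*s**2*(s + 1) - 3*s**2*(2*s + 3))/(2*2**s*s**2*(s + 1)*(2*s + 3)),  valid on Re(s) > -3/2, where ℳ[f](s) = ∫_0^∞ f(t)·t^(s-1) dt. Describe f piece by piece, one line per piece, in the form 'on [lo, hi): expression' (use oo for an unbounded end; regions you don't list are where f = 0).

on [0, 1/2): t**(3/2)
on [1/2, 1): 3*t
on [1, 2): log(t)

decompose at 1/2, 1; ℳ[f](s) sums the 3 pieces' integrals
∫ t**(3/2)·t^(s-1) over [0, 1/2)
segment 1/2 to 1 holds 3*t; add its integral
piece [1, 2): integrate log(t) against the kernel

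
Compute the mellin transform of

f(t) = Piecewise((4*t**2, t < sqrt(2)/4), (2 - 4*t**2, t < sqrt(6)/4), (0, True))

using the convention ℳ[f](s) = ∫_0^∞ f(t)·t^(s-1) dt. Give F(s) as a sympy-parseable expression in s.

(sqrt(2)/4)**s*(3**(s/2)*s/2 + 4*3**(s/2) - s - 4)/(s*(s + 2))
  Re(s) > -2

remove the common scale on t first: t**2 on [0, sqrt(2)/2); 2 - t**2 on [sqrt(2)/2, sqrt(6)/2)
back out the power substitution: t on [0, 1/2); 2 - t on [1/2, 3/2)
cuts at sqrt(2)/4: linearity sums the 2 kernel integrals
segment 0 to sqrt(2)/4 holds 4*t**2; add its integral
on [sqrt(2)/4, sqrt(6)/4) integrate f = (2 - 4*t**2) against the kernel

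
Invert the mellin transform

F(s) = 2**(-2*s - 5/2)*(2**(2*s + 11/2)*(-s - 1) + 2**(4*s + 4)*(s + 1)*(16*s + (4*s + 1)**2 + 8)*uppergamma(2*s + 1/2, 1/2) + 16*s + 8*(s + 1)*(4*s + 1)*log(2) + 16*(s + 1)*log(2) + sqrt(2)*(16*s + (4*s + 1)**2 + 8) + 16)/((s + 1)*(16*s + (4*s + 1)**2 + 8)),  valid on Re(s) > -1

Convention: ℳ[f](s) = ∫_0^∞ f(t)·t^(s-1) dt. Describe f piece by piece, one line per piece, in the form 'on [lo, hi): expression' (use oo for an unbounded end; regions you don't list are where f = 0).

undo the power substitution: t**2 on [0, 1/2); t**(3/2)*log(t) on [1/2, 1); sqrt(t)*exp(-t/2) on [1, ∞)
peel off the shared t-power: t**(3/2) on [0, 1/2); t*log(t) on [1/2, 1); exp(-t/2) on [1, ∞)
along the cuts 1/4, 1, ℳ[f](s) splits into 3 integrals
for t in [0, 1/4): the term is ∫ t·t^(s-1)
the [1/4, 1) slice contributes ∫ t**(3/4)*log(sqrt(t))·t^(s-1) dt
∫ over [1, ∞) of t**(1/4)*exp(-sqrt(t)/2)·t^(s-1) joins the sum

on [0, 1/4): t
on [1/4, 1): t**(3/4)*log(sqrt(t))
on [1, oo): t**(1/4)*exp(-sqrt(t)/2)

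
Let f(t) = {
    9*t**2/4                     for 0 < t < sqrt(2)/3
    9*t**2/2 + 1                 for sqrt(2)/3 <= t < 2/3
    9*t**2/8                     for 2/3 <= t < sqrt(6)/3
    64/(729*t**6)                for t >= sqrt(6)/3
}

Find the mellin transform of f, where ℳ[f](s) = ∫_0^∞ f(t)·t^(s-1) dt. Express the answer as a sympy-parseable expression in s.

2**(s/2)*(270*2**(s/2)*s*(s - 6) + 216*2**(s/2)*(s - 6) + 81*3**(s/2)*s*(s - 6) - 32*3**(s/2)*s*(s + 2) - 162*s*(s - 6) - 216*s + 1296)/(108*3**s*s*(s - 6)*(s + 2))
  -2 < Re(s) < 6

undo the power substitution: 9*t/4 on [0, 2/9); 9*t/2 + 1 on [2/9, 4/9); 9*t/8 on [4/9, 2/3); …
undo the common scale on t: 3*t/2 on [0, 1/3); 3*t + 1 on [1/3, 2/3); 3*t/4 on [2/3, 1); …
strip the common scale on t: t on [0, 1/2); 2*t + 1 on [1/2, 1); t/2 on [1, 3/2); …
the 4 pieces separated at sqrt(2)/3, 2/3, sqrt(6)/3 each add one integral
between 0 and sqrt(2)/3 the integrand is 9*t**2/4·t^(s-1)
∫ over [sqrt(2)/3, 2/3) of (9*t**2/2 + 1)·t^(s-1) joins the sum
segment [2/3, sqrt(6)/3) carries 9*t**2/8; integrate it
piece [sqrt(6)/3, ∞): integrate 64/(729*t**6) against the kernel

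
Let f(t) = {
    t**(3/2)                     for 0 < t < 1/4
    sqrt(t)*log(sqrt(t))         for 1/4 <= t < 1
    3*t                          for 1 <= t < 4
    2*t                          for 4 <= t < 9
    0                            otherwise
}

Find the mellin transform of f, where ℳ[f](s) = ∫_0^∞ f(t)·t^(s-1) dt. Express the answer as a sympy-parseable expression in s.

(16*2**(4*s)*(2*s + 3)*(4*s - 4*(s + 1)**2 + 3) + 8*2**(2*s)*(s + 1)*(2*s + 3) - 12*2**(2*s)*(2*s + 3)*(4*s - 4*(s + 1)**2 + 3) + 72*6**(2*s)*(2*s + 3)*(4*s - 4*(s + 1)**2 + 3) - 8*(s + 1)**2*(2*s + 3)*log(2) - 4*(s + 1)*(2*s + 3) + 4*(s + 1)*(2*s + 3)*log(2) + (s + 1)*(4*s - 4*(s + 1)**2 + 3))/(4*2**(2*s)*(s + 1)*(2*s + 3)*(4*s - 4*(s + 1)**2 + 3))
  Re(s) > -3/2

remove the power substitution first: t**3 on [0, 1/2); t*log(t) on [1/2, 1); 3*t**2 on [1, 2); …
reversing the shared t-power: t on [0, 1/2); log(t)/t on [1/2, 1); 3 on [1, 2); …
breakpoints 1/4, 1, 4: one integral from each of the 4 segments
∫ over [0, 1/4) of t**(3/2)·t^(s-1) joins the sum
segment [1/4, 1) carries sqrt(t)*log(sqrt(t)); integrate it
over [1, 4), the kernel integral of 3*t enters the sum
between 4 and 9 the integrand is 2*t·t^(s-1)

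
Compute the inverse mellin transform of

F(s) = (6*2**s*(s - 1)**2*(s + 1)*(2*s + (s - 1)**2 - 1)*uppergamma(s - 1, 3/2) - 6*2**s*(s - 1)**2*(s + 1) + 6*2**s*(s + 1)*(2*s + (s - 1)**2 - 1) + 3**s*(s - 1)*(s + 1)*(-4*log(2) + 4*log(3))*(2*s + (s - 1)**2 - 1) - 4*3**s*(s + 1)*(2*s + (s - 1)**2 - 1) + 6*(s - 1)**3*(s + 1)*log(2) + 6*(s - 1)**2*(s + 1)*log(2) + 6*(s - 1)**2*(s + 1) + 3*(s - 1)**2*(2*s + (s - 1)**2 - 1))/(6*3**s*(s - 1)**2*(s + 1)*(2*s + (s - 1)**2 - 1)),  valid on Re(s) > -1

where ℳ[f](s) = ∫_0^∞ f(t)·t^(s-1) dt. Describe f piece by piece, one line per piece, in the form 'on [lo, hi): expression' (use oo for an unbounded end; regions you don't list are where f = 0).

on [0, 1/3): 3*t/2
on [1/3, 2/3): log(3*t/2)
on [2/3, 1): 2*log(3*t/2)/(3*t)
on [1, oo): 2*exp(-3*t/2)/(3*t)

reversing the common scale on t: t on [0, 1/2); log(t) on [1/2, 1); log(t)/t on [1, 3/2); …
reversing the shared t-power: t**2 on [0, 1/2); t*log(t) on [1/2, 1); log(t) on [1, 3/2); …
the 4 pieces separated at 1/3, 2/3, 1 each add one integral
the [0, 1/3) slice contributes ∫ 3*t/2·t^(s-1) dt
∫ log(3*t/2)·t^(s-1) over [1/3, 2/3)
segment 2/3 to 1 holds 2*log(3*t/2)/(3*t); add its integral
between 1 and ∞ the integrand is 2*exp(-3*t/2)/(3*t)·t^(s-1)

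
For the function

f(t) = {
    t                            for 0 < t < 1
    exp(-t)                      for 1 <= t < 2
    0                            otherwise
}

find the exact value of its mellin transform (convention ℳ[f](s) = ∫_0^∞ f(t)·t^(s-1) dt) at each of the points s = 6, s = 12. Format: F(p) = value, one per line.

F(6) = -872*exp(-2) + 1/7 + 326*exp(-1)
F(12) = -294947072*exp(-2) + 1/13 + 108505112*exp(-1)

the 2 pieces separated at 1 each add one integral
piece [0, 1): integrate t against the kernel
segment [1, 2) carries exp(-t); integrate it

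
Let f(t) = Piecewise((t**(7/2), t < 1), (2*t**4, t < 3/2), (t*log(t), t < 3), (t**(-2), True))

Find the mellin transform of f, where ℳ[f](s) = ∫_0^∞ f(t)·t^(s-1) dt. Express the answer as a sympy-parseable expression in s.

2**(-s - 2)*(324*2**(s + 2)*(s - 2)*(s + 4)*(-2*s + (s + 2)**2 - 3) - 324*2**(s + 2)*(s - 2)*(2*s + 7)*(-2*s + (s + 2)**2 - 3) - 108*3**(s + 2)*(s - 2)*(s + 2)*(s + 4)*(2*s + 7)*log(3) + 108*3**(s + 2)*(s - 2)*(s + 2)*(s + 4)*(2*s + 7)*log(2) - 108*3**(s + 2)*(s - 2)*(s + 4)*(2*s + 7)*log(2) + 108*3**(s + 2)*(s - 2)*(s + 4)*(2*s + 7) + 108*3**(s + 2)*(s - 2)*(s + 4)*(2*s + 7)*log(3) + 729*3**(s + 2)*(s - 2)*(2*s + 7)*(-2*s + (s + 2)**2 - 3) + 54*6**(s + 2)*(s - 2)*(s + 2)*(s + 4)*(2*s + 7)*log(3) - 54*6**(s + 2)*(s - 2)*(s + 4)*(2*s + 7)*log(3) - 54*6**(s + 2)*(s - 2)*(s + 4)*(2*s + 7) - 2*6**(s + 2)*(s + 4)*(2*s + 7)*(-2*s + (s + 2)**2 - 3))/(162*(s - 2)*(s + 4)*(2*s + 7)*(-2*s + (s + 2)**2 - 3))
  -7/2 < Re(s) < 2

the shared t-power comes off first: t**(3/2) on [0, 1); 2*t**2 on [1, 3/2); log(t)/t on [3/2, 3); …
treat the 4 regions marked off by 1, 3/2, 3 separately and sum
for t in [0, 1): the term is ∫ t**(7/2)·t^(s-1)
the [1, 3/2) slice contributes ∫ 2*t**4·t^(s-1) dt
for t in [3/2, 3): the term is ∫ t*log(t)·t^(s-1)
on [3, ∞): add ∫ t**(-2)·t^(s-1) dt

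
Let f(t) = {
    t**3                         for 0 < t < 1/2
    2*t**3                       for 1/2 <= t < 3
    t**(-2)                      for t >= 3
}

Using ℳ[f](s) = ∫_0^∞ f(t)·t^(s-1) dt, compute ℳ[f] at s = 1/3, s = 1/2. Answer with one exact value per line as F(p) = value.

the shared t-power comes off first: t on [0, 1/2); 2*t on [1/2, 3); t**(-4) on [3, ∞)
integrate the 3 segments split at 1/2, 3, then add the results
[0, 1/2) adds the kernel integral of t**3
piece [1/2, 3): integrate 2*t**3 against the kernel
[3, ∞) adds the kernel integral of t**(-2)

F(1/3) = 2**(2/3)*(-9 + 3904*6**(1/3))/480
F(1/2) = sqrt(2)*(-27 + 11720*sqrt(6))/1512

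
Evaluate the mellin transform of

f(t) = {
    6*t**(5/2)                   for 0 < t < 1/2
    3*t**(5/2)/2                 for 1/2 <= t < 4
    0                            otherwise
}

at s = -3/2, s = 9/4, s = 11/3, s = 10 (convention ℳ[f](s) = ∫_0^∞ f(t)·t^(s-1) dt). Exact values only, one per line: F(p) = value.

F(-3/2) = 33/4
F(9/4) = 9*2**(1/4)/304 + 3072*sqrt(2)/19
F(11/3) = 27*2**(5/6)/4736 + 36864*2**(1/3)/37
F(10) = 9*sqrt(2)/204800 + 100663296/25

cuts at 1/2: linearity sums the 2 kernel integrals
over [0, 1/2), the kernel integral of 6*t**(5/2) enters the sum
segment [1/2, 4) carries 3*t**(5/2)/2; integrate it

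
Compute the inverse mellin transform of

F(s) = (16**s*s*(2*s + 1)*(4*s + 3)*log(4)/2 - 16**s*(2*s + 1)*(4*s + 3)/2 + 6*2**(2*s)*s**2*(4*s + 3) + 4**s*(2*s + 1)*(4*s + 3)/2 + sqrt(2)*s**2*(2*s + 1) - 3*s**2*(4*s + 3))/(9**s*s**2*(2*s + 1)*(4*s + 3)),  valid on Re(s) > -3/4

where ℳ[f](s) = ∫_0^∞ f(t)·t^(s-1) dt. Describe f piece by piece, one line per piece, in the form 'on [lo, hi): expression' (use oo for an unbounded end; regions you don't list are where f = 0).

the power substitution comes off first: 3*sqrt(6)*t**(3/2)/4 on [0, 1/3); 9*t/2 on [1/3, 2/3); log(3*t/2) on [2/3, 4/3)
invert the common scale on t to get t**(3/2) on [0, 1/2); 3*t on [1/2, 1); log(t) on [1, 2)
cuts at 1/9, 4/9: linearity sums the 3 kernel integrals
for t in [0, 1/9): the term is ∫ 3*sqrt(6)*t**(3/4)/4·t^(s-1)
over [1/9, 4/9), the kernel integral of 9*sqrt(t)/2 enters the sum
over [4/9, 16/9), the kernel integral of log(3*sqrt(t)/2) enters the sum

on [0, 1/9): 3*sqrt(6)*t**(3/4)/4
on [1/9, 4/9): 9*sqrt(t)/2
on [4/9, 16/9): log(3*sqrt(t)/2)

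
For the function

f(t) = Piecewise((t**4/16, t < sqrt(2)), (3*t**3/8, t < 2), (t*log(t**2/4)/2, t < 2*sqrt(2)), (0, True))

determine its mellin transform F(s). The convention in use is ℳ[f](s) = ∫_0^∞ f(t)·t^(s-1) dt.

2**(s/2 - 5/2)*(8*2**s*(s + 1)*(s + 3)*(s + 4)*log(2) + 3*2**(s/2 + 5/2)*(s + 1)**2*(s + 4) + 2**(s/2 + 7/2)*(s + 3)*(s + 4) - 2**(s + 4)*(s + 3)*(s + 4) + 6*(-s - 4)*(s + 1)**2 + sqrt(2)*(s + 1)**2*(s + 3))/((s + 1)**2*(s + 3)*(s + 4))
  Re(s) > -4

reversing the common scale on t: t**4 on [0, sqrt(2)/2); 3*t**3 on [sqrt(2)/2, 1); t*log(t**2) on [1, sqrt(2))
back out the power substitution: t**2 on [0, 1/2); 3*t**(3/2) on [1/2, 1); sqrt(t)*log(t) on [1, 2)
reversing the shared t-power: t**(3/2) on [0, 1/2); 3*t on [1/2, 1); log(t) on [1, 2)
the 3 pieces separated at sqrt(2), 2 each add one integral
∫ t**4/16·t^(s-1) over [0, sqrt(2))
the [sqrt(2), 2) slice contributes ∫ 3*t**3/8·t^(s-1) dt
on [2, 2*sqrt(2)) integrate f = t*log(t**2/4)/2 against the kernel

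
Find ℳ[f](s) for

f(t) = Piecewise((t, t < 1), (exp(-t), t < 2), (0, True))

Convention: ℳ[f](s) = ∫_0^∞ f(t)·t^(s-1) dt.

((s + 1)*uppergamma(s, 1) - (s + 1)*uppergamma(s, 2) + 1)/(s + 1)
  Re(s) > -1

treat the 2 regions marked off by 1 separately and sum
the [0, 1) slice contributes ∫ t·t^(s-1) dt
on [1, 2) integrate f = exp(-t) against the kernel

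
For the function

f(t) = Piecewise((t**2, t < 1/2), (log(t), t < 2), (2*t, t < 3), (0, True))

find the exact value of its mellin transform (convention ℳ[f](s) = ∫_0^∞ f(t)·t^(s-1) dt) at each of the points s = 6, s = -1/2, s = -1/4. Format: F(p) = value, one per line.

slice at 1/2, 2, transform all 3 pieces, and sum them
on [0, 1/2): add ∫ t**2·t^(s-1) dt
the [1/2, 2) slice contributes ∫ log(t)·t^(s-1) dt
over [2, 3), the kernel integral of 2*t enters the sum

F(6) = 4097*log(2)/384 + 8408191/14336
F(-1/2) = sqrt(2)*(-18*log(2) - 11 + 12*sqrt(6))/6
F(-1/4) = 2**(1/4)*(-224*sqrt(2) - log(2**(42*sqrt(2) + 84)) + 28*6**(3/4) + 339)/21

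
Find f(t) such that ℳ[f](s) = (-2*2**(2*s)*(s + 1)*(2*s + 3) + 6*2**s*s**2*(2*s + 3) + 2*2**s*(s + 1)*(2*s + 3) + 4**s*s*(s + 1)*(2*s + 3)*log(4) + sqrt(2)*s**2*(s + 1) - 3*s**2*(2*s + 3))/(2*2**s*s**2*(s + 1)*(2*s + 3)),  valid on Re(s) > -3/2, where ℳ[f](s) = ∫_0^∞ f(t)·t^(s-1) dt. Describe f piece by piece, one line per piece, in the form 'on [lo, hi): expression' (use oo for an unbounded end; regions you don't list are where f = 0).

on [0, 1/2): t**(3/2)
on [1/2, 1): 3*t
on [1, 2): log(t)

split f at 1/2, 1: ℳ[f](s) collects 3 kernel integrals
∫ t**(3/2)·t^(s-1) over [0, 1/2)
∫ over [1/2, 1) of 3*t·t^(s-1) joins the sum
the [1, 2) slice contributes ∫ log(t)·t^(s-1) dt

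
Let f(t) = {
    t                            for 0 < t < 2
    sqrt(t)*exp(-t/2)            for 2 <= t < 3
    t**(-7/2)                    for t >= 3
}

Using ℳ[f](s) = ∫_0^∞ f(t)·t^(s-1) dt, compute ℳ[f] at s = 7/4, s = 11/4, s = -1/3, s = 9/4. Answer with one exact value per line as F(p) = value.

F(7/4) = -4*2**(1/4)*uppergamma(9/4, 3/2) + 4*3**(1/4)/63 + 16*2**(3/4)/11 + 4*2**(1/4)*uppergamma(9/4, 1)
F(11/4) = -8*2**(1/4)*uppergamma(13/4, 3/2) + 4*3**(1/4)/9 + 32*2**(3/4)/15 + 8*2**(1/4)*uppergamma(13/4, 1)
F(-1/3) = -2**(1/6)*uppergamma(1/6, 3/2) + 2*3**(1/6)/621 + 2**(1/6)*uppergamma(1/6, 1) + 3*2**(2/3)/2
F(9/4) = -4*2**(3/4)*uppergamma(11/4, 3/2) + 4*3**(3/4)/45 + 32*2**(1/4)/13 + 4*2**(3/4)*uppergamma(11/4, 1)

strip the shared t-power: sqrt(t) on [0, 2); exp(-t/2) on [2, 3); t**(-4) on [3, ∞)
decompose at 2, 3; ℳ[f](s) sums the 3 pieces' integrals
∫ over [0, 2) of t·t^(s-1) joins the sum
piece [2, 3): integrate sqrt(t)*exp(-t/2) against the kernel
over [3, ∞), the kernel integral of t**(-7/2) enters the sum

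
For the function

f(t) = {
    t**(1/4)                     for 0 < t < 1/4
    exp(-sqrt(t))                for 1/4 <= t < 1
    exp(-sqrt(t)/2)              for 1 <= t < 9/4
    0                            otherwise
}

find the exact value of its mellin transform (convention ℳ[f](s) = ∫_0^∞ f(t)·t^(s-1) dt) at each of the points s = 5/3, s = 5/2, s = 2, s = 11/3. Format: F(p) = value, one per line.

peel off the power substitution: sqrt(t) on [0, 1/2); exp(-t) on [1/2, 1); exp(-t/2) on [1, 3/2)
linearity at 1/4, 1 turns ℳ[f](s) into 3 summed integrals
on [0, 1/4): add ∫ t**(1/4)·t^(s-1) dt
∫ exp(-sqrt(t))·t^(s-1) over [1/4, 1)
∫ over [1, 9/4) of exp(-sqrt(t)/2)·t^(s-1) joins the sum

F(5/3) = -16*2**(1/3)*uppergamma(10/3, 3/4) - 2*uppergamma(10/3, 1) + 3*2**(1/6)/92 + 2*uppergamma(10/3, 1/2) + 16*2**(1/3)*uppergamma(10/3, 1/2)
F(5/2) = -12993*exp(-3/4)/4 - 130*exp(-1) + sqrt(2)/176 + 20889*exp(-1/2)/8
F(2) = -807*exp(-3/4)/2 - 32*exp(-1) + sqrt(2)/72 + 1343*exp(-1/2)/4
F(11/3) = -256*2**(1/3)*uppergamma(22/3, 3/4) - 2*uppergamma(22/3, 1) + 3*2**(1/6)/3008 + 2*uppergamma(22/3, 1/2) + 256*2**(1/3)*uppergamma(22/3, 1/2)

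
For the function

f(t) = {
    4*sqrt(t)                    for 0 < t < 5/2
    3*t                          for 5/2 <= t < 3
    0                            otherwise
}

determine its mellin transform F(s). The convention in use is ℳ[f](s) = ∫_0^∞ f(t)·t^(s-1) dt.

(3*3**(s + 1)*(2*s + 1) + 8*(5/2)**(s + 1/2)*(s + 1) - 3*(5/2)**(s + 1)*(2*s + 1))/((s + 1)*(2*s + 1))
  Re(s) > -1/2

f breaks at 5/2 into 2 integrals to sum
segment 0 to 5/2 holds 4*sqrt(t); add its integral
the [5/2, 3) slice contributes ∫ 3*t·t^(s-1) dt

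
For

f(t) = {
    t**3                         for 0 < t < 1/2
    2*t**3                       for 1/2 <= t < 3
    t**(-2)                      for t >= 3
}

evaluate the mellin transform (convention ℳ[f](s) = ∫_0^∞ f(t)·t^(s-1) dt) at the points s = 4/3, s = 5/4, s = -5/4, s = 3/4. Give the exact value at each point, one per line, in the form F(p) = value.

F(4/3) = 2**(2/3)*(-3 + 7880*6**(1/3))/416
F(5/4) = 2**(3/4)*(-9 + 23600*6**(1/4))/1224
F(-5/4) = 2**(1/4)*(-1053 + 12650*6**(3/4))/7371
F(3/4) = 2**(1/4)*(-3 + 1304*6**(3/4))/180

back out the shared t-power: t**2 on [0, 1/2); 2*t**2 on [1/2, 3); t**(-3) on [3, ∞)
strip the shared t-power: 1 on [0, 1/2); 2 on [1/2, 3); t**(-5) on [3, ∞)
reversing the shared t-power: t on [0, 1/2); 2*t on [1/2, 3); t**(-4) on [3, ∞)
cuts at 1/2, 3: linearity sums the 3 kernel integrals
[0, 1/2) adds the kernel integral of t**3
piece [1/2, 3): integrate 2*t**3 against the kernel
on [3, ∞) integrate f = t**(-2) against the kernel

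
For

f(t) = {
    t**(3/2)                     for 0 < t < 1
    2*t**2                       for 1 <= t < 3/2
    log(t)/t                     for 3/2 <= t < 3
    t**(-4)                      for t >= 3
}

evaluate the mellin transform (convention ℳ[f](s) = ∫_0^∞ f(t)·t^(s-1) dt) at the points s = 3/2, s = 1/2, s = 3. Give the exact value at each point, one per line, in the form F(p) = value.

cuts at 1, 3/2, 3: linearity sums the 4 kernel integrals
piece [0, 1): integrate t**(3/2) against the kernel
over [1, 3/2), the kernel integral of 2*t**2 enters the sum
over [3/2, 3), the kernel integral of log(t)/t enters the sum
piece [3, ∞): integrate t**(-4) against the kernel

F(3/2) = -538*sqrt(3)/135 - 5/21 + log(2**(sqrt(6))*3**(-sqrt(6) + 2*sqrt(3))) + 83*sqrt(6)/28
F(1/2) = -754*sqrt(3)/567 - 2*sqrt(3)*log(3)/3 - 2*sqrt(6)*log(2)/3 - 3/10 + 2*sqrt(6)*log(3)/3 + 67*sqrt(6)/30
F(3) = 9*log(2)/8 + 271/180 + 27*log(3)/8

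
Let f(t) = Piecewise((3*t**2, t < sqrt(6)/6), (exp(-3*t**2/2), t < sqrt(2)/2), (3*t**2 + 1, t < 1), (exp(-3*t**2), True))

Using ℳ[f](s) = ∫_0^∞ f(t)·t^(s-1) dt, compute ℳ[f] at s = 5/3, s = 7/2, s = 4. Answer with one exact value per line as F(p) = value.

reversing the power substitution: 3*t on [0, 1/6); exp(-3*t/2) on [1/6, 1/2); 3*t + 1 on [1/2, 1); …
undo the common scale on t: t on [0, 1/2); exp(-t/2) on [1/2, 3/2); t + 1 on [3/2, 3); …
the 4 pieces separated at sqrt(6)/6, sqrt(2)/2, 1 each add one integral
segment [0, sqrt(6)/6) carries 3*t**2; integrate it
the [sqrt(6)/6, sqrt(2)/2) slice contributes ∫ exp(-3*t**2/2)·t^(s-1) dt
∫ (3*t**2 + 1)·t^(s-1) over [sqrt(2)/2, 1)
segment [1, ∞) carries exp(-3*t**2); integrate it

F(5/3) = 6**(1/6)*(-111*3**(5/6) - 110*2**(2/3)*uppergamma(5/6, 3/4) + 55*2**(5/6)*uppergamma(5/6, 3) + 15 + 110*2**(2/3)*uppergamma(5/6, 1/4) + 156*6**(5/6))/660
F(7/2) = 6**(1/4)*(-308*sqrt(2)*uppergamma(7/4, 3/4) - 129*3**(3/4) + 7 + 77*2**(3/4)*uppergamma(7/4, 3) + 308*sqrt(2)*uppergamma(7/4, 1/4) + 384*6**(3/4))/2772
F(4) = -7*exp(-3/4)/18 + 2*exp(-3)/9 + 5*exp(-1/4)/18 + 271/432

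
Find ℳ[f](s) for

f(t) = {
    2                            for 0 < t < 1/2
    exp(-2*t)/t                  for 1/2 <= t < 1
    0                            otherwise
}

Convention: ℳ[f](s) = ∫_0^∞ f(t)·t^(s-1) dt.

the shared t-power comes off first: 2*t on [0, 1/2); exp(-2*t) on [1/2, 1)
peel off the common scale on t: t on [0, 1); exp(-t) on [1, 2)
treat the 2 regions marked off by 1/2 separately and sum
over [0, 1/2), the kernel integral of 2 enters the sum
over [1/2, 1), the kernel integral of exp(-2*t)/t enters the sum

2**(1 - s)*(s*uppergamma(s - 1, 1) - s*uppergamma(s - 1, 2) + 1)/s
  Re(s) > 0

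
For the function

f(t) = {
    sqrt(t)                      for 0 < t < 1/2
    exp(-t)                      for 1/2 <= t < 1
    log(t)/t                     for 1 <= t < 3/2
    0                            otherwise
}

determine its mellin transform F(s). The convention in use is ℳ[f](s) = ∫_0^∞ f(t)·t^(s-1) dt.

(3*2**s*(2*s + 1)*(s**2 - 2*s + 1)*uppergamma(s, 1/2) - 3*2**s*(2*s + 1)*(s**2 - 2*s + 1)*uppergamma(s, 1) + 3*2**s*(2*s + 1) + 3**s*s*(2*s + 1)*(-2*log(2) + 2*log(3)) - 2*3**s*(2*s + 1) + 3**s*(2*s + 1)*(-2*log(3) + 2*log(2)) + 3*sqrt(2)*(s**2 - 2*s + 1))/(3*2**s*(2*s + 1)*(s**2 - 2*s + 1))
  Re(s) > -1/2

treat the 3 regions marked off by 1/2, 1 separately and sum
on [0, 1/2) integrate f = sqrt(t) against the kernel
the [1/2, 1) slice contributes ∫ exp(-t)·t^(s-1) dt
on [1, 3/2) integrate f = log(t)/t against the kernel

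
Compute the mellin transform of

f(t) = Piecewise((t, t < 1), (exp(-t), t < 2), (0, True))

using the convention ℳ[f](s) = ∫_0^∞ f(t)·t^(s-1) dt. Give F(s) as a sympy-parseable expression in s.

slice at 1, transform all 2 pieces, and sum them
between 0 and 1 the integrand is t·t^(s-1)
on [1, 2): add ∫ exp(-t)·t^(s-1) dt

((s + 1)*uppergamma(s, 1) - (s + 1)*uppergamma(s, 2) + 1)/(s + 1)
  Re(s) > -1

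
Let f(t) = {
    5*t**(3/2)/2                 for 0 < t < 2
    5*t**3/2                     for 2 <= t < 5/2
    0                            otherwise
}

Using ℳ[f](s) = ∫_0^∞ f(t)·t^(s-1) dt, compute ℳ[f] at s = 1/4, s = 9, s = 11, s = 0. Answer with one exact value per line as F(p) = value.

treat the 2 regions marked off by 2 separately and sum
on [0, 2): add ∫ 5*t**(3/2)/2·t^(s-1) dt
[2, 5/2) adds the kernel integral of 5*t**3/2

F(1/4) = 5*2**(1/4)*(-896 + 416*sqrt(2) + 875*sqrt(2)*5**(1/4))/728
F(9) = 5120*sqrt(2)/21 + 378939015/32768
F(11) = 4096*sqrt(2)/5 + 29175400845/458752
F(0) = 10*sqrt(2)/3 + 305/48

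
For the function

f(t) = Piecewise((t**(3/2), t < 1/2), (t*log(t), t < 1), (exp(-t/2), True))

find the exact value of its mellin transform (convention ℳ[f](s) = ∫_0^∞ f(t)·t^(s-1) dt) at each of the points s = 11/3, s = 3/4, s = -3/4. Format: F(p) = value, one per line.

F(11/3) = 2**(1/3)*(-4464*2**(2/3) + 279 + 588*sqrt(2) + 1302*log(2) + 1555456*2**(1/3)*uppergamma(11/3, 1/2))/194432
F(3/4) = 2**(1/4)*(-144*2**(3/4) + 49*sqrt(2) + 72 + 126*log(2) + 882*sqrt(2)*uppergamma(3/4, 1/2))/882
F(-3/4) = 2**(3/4)*(-96*2**(1/4) + 3*sqrt(2)*uppergamma(-3/4, 1/2) + 4*sqrt(2) + 24*log(2) + 96)/12

linearity at 1/2, 1 turns ℳ[f](s) into 3 summed integrals
over [0, 1/2), the kernel integral of t**(3/2) enters the sum
segment [1/2, 1) carries t*log(t); integrate it
on [1, ∞): add ∫ exp(-t/2)·t^(s-1) dt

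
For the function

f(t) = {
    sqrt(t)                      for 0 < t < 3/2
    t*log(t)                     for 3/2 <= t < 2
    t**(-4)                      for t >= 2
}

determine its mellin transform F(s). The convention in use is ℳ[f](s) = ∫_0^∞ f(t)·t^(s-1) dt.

f breaks at 3/2, 2 into 3 integrals to sum
for t in [0, 3/2): the term is ∫ sqrt(t)·t^(s-1)
on [3/2, 2): add ∫ t*log(t)·t^(s-1) dt
on [2, ∞): add ∫ t**(-4)·t^(s-1) dt

(-32*2**(2*s)*(s - 4)*(2*s + 1) + 3**s*s*(s - 4)*(2*s + 1)*(-24*log(3) + 24*log(2)) + 3**s*(s - 4)*(2*s + 1)*(-24*log(3) + 24*log(2)) + 24*3**s*(s - 4)*(2*s + 1) + 16*3**s*sqrt(6)*(s - 4)*(s**2 + 2*s + 1) + 32*4**s*s*(s - 4)*(2*s + 1)*log(2) + 32*4**s*(s - 4)*(2*s + 1)*log(2) - 4**s*(2*s + 1)*(s**2 + 2*s + 1))/(16*2**s*(s - 4)*(2*s + 1)*(s**2 + 2*s + 1))
  -1/2 < Re(s) < 4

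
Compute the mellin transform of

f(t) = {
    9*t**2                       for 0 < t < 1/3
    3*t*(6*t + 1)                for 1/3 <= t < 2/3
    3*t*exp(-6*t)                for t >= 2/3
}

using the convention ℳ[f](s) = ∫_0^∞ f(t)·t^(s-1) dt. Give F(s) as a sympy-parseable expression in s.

invert the common scale on t to get t**2 on [0, 1); t*(2*t + 1) on [1, 2); t*exp(-2*t) on [2, ∞)
invert the shared t-power to get t on [0, 1); 2*t + 1 on [1, 2); exp(-2*t) on [2, ∞)
cuts at 1/3, 2/3: linearity sums the 3 kernel integrals
between 0 and 1/3 the integrand is 9*t**2·t^(s-1)
segment [1/3, 2/3) carries 3*t*(6*t + 1); integrate it
piece [2/3, ∞): integrate 3*t*exp(-6*t) against the kernel

(20*2**(2*s)*(s + 1) + 4*2**(2*s) - 4*2**s*(s + 1) - 2*2**s + (s + 1)*(s + 2)*uppergamma(s + 1, 4))/(2*6**s*(s + 1)*(s + 2))
  Re(s) > -2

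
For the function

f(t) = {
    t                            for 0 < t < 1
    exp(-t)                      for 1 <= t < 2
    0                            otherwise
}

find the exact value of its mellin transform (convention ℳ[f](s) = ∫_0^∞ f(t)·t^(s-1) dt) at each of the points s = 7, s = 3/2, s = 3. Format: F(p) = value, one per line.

F(7) = -5296*exp(-2) + 1/8 + 1957*exp(-1)
F(3/2) = -sqrt(2)*exp(-2) - sqrt(pi)*erfc(sqrt(2))/2 + sqrt(pi)*erfc(1)/2 + exp(-1) + 2/5
F(3) = -10*exp(-2) + 1/4 + 5*exp(-1)

integrate the 2 segments split at 1, then add the results
segment [0, 1) carries t; integrate it
for t in [1, 2): the term is ∫ exp(-t)·t^(s-1)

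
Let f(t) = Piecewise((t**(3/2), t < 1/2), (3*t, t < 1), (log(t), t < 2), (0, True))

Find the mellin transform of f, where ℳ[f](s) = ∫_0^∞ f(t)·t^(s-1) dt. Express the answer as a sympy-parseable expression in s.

(-2*2**(2*s)*(s + 1)*(2*s + 3) + 6*2**s*s**2*(2*s + 3) + 2*2**s*(s + 1)*(2*s + 3) + 4**s*s*(s + 1)*(2*s + 3)*log(4) + sqrt(2)*s**2*(s + 1) - 3*s**2*(2*s + 3))/(2*2**s*s**2*(s + 1)*(2*s + 3))
  Re(s) > -3/2

summing 3 kernel integrals split by 1/2, 1 yields ℳ[f](s)
∫ over [0, 1/2) of t**(3/2)·t^(s-1) joins the sum
between 1/2 and 1 the integrand is 3*t·t^(s-1)
∫ over [1, 2) of log(t)·t^(s-1) joins the sum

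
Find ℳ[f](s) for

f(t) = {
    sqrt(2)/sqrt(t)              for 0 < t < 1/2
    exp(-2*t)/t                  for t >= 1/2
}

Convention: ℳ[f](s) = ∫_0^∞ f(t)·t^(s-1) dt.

invert the shared t-power to get sqrt(2)*sqrt(t) on [0, 1/2); exp(-2*t) on [1/2, ∞)
strip the common scale on t: sqrt(t) on [0, 1); exp(-t) on [1, ∞)
decompose at 1/2; ℳ[f](s) sums the 2 pieces' integrals
over [0, 1/2), the kernel integral of sqrt(2)/sqrt(t) enters the sum
[1/2, ∞) adds the kernel integral of exp(-2*t)/t

2**(1 - s)*((2*s - 1)*uppergamma(s - 1, 1) + 2)/(2*s - 1)
  Re(s) > 1/2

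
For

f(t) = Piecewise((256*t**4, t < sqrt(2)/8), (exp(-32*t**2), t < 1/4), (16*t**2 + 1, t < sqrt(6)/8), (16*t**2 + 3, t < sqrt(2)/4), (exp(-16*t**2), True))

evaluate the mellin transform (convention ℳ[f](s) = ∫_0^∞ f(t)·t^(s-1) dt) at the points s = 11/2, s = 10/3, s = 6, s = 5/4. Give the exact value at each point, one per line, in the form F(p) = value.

peel off the common scale on t: 16*t**4 on [0, sqrt(2)/4); exp(-8*t**2) on [sqrt(2)/4, 1/2); 4*t**2 + 1 on [1/2, sqrt(6)/4); …
the common scale on t comes off first: t**4 on [0, sqrt(2)/2); exp(-2*t**2) on [sqrt(2)/2, 1); t**2 + 1 on [1, sqrt(6)/2); …
reversing the power substitution: t**2 on [0, 1/2); exp(-2*t) on [1/2, 1); t + 1 on [1, 3/2); …
summing 5 kernel integrals split by sqrt(2)/8, 1/4, sqrt(6)/8, sqrt(2)/4 yields ℳ[f](s)
the [0, sqrt(2)/8) slice contributes ∫ 256*t**4·t^(s-1) dt
on [sqrt(2)/8, 1/4) integrate f = exp(-32*t**2) against the kernel
segment 1/4 to sqrt(6)/8 holds (16*t**2 + 1); add its integral
for t in [sqrt(6)/8, sqrt(2)/4): the term is ∫ (16*t**2 + 3)·t^(s-1)
[sqrt(2)/4, ∞) adds the kernel integral of exp(-16*t**2)

F(11/2) = 2**(1/4)*(-20520*3**(3/4) - 7904*2**(3/4) - 3135*uppergamma(11/4, 2) + 165 + 3135*uppergamma(11/4, 1) + 12540*2**(3/4)*uppergamma(11/4, 2) + 162944*sqrt(2))/102727680
F(10/3) = 2**(2/3)*(-792*3**(2/3) - 429*2**(2/3) - 220*uppergamma(5/3, 2) + 15 + 220*uppergamma(5/3, 1) + 440*2**(2/3)*uppergamma(5/3, 2) + 4488*2**(1/3))/225280
F(6) = (300*E + 4200 + 4403*exp(2))*exp(-2)/3932160
F(5/4) = 2**(7/8)*(-4368*3**(5/8) - 3024*2**(5/8) - 1365*uppergamma(5/8, 2) + 130 + 1365*2**(5/8)*uppergamma(5/8, 2) + 1365*uppergamma(5/8, 1) + 16464*2**(1/4))/43680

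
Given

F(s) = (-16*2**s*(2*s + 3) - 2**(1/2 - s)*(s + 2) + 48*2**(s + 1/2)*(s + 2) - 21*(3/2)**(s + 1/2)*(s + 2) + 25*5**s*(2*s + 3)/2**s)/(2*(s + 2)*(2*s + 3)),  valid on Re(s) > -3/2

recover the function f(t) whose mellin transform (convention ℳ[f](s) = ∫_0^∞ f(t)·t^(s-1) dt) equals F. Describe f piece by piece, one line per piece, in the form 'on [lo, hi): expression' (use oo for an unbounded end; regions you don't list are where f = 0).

breakpoints 1/2, 3/2, 2: one integral from each of the 4 segments
on [0, 1/2): add ∫ 3*t**(3/2)/2·t^(s-1) dt
the [1/2, 3/2) slice contributes ∫ 5*t**(3/2)/2·t^(s-1) dt
on [3/2, 2) integrate f = 6*t**(3/2) against the kernel
the [2, 5/2) slice contributes ∫ 2*t**2·t^(s-1) dt

on [0, 1/2): 3*t**(3/2)/2
on [1/2, 3/2): 5*t**(3/2)/2
on [3/2, 2): 6*t**(3/2)
on [2, 5/2): 2*t**2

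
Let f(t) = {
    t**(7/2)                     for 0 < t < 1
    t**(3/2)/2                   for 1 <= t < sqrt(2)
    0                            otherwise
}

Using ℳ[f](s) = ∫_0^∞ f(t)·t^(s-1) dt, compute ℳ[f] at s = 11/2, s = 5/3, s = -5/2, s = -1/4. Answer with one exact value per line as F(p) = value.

remove the shared t-power first: t**3 on [0, 1); t/2 on [1, sqrt(2))
the power substitution comes off first: t**(3/2) on [0, 1); sqrt(t)/2 on [1, 2)
peel off the shared t-power: t on [0, 1); 1/2 on [1, 2)
summing 2 kernel integrals split by 1 yields ℳ[f](s)
between 0 and 1 the integrand is t**(7/2)·t^(s-1)
for t in [1, sqrt(2)): the term is ∫ t**(3/2)/2·t^(s-1)

F(11/2) = 5/126 + 4*sqrt(2)/7
F(5/3) = 21/589 + 6*2**(7/12)/19
F(-5/2) = 3/2 - sqrt(2)/4
F(-1/4) = -6/65 + 2*2**(5/8)/5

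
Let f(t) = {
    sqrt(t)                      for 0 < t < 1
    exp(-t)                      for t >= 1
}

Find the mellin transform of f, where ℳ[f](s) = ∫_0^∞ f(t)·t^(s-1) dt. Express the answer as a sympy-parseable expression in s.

((2*s + 1)*uppergamma(s, 1) + 2)/(2*s + 1)
  Re(s) > -1/2

cuts at 1: linearity sums the 2 kernel integrals
segment 0 to 1 holds sqrt(t); add its integral
∫ exp(-t)·t^(s-1) over [1, ∞)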